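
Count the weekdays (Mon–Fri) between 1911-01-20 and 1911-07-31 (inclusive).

1911-01-20 is a Friday.
From 1911-01-20 to 1911-07-31 is 193 days inclusive.
193 = 7 × 27 + 4, so there are 27 full weeks plus 4 extra days.
Each full week contributes 5 weekdays (Mon–Fri): 27 × 5 = 135.
The 4 extra days are Friday, Saturday, Sunday, Monday — 2 of them qualify.
Total: 135 + 2 = 137.

137 weekdays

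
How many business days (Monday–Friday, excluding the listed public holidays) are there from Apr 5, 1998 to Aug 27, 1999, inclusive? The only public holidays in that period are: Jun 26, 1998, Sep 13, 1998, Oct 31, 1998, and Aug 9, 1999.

363 business days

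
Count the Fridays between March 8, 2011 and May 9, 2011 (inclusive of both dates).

9

March 8, 2011 is a Tuesday.
That's 63 days from start to end, counting both.
63 = 7 × 9, so the span is exactly 9 full weeks.
Each full week contributes one Friday: 9 so far.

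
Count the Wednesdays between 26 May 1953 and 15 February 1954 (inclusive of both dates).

38

26 May 1953 is a Tuesday.
The range spans 266 days (inclusive of both endpoints).
266 = 7 × 38, so the span is exactly 38 full weeks.
Each full week contributes one Wednesday: 38 so far.
Total: 38.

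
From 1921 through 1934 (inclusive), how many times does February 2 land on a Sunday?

1

Day of week of February 2 in each year:
1921: Wed, 1922: Thu, 1923: Fri, 1924: Sat, 1925: Mon, 1926: Tue, 1927: Wed, 1928: Thu, 1929: Sat, 1930: Sun ✓, 1931: Mon, 1932: Tue, 1933: Thu, 1934: Fri
Sundays: 1930.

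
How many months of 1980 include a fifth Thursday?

A month has five Thursdays exactly when Thursday falls within its first (length − 28) days.
Jan: 31 days, starts Tue → 5 of Tue, Wed, Thu ✓
Feb: 29 days, starts Fri → 5 of Fri
Mar: 31 days, starts Sat → 5 of Sat, Sun, Mon
Apr: 30 days, starts Tue → 5 of Tue, Wed
May: 31 days, starts Thu → 5 of Thu, Fri, Sat ✓
Jun: 30 days, starts Sun → 5 of Sun, Mon
Jul: 31 days, starts Tue → 5 of Tue, Wed, Thu ✓
Aug: 31 days, starts Fri → 5 of Fri, Sat, Sun
Sep: 30 days, starts Mon → 5 of Mon, Tue
Oct: 31 days, starts Wed → 5 of Wed, Thu, Fri ✓
Nov: 30 days, starts Sat → 5 of Sat, Sun
Dec: 31 days, starts Mon → 5 of Mon, Tue, Wed
Months with five Thursdays: Jan, May, Jul, Oct.

4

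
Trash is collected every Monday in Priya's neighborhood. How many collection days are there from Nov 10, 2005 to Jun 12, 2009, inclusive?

187

Nov 10, 2005 is a Thursday.
From Nov 10, 2005 to Jun 12, 2009 is 1311 days inclusive.
1311 = 7 × 187 + 2, so there are 187 full weeks plus 2 extra days.
Each full week contributes one Monday: 187 so far.
The 2 extra days are Thu, Fri — none qualify.
Total: 187 + 0 = 187.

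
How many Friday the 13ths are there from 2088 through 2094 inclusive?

12

Friday-the-13ths by year:
2088: Feb, Aug
2089: May
2090: Jan, Oct
2091: Apr, Jul
2092: Jun
2093: Feb, Mar, Nov
2094: Aug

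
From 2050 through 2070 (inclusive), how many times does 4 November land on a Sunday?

3

Day of week of November 4 in each year:
2050: Fri, 2051: Sat, 2052: Mon, 2053: Tue, 2054: Wed, 2055: Thu, 2056: Sat, 2057: Sun ✓, 2058: Mon, 2059: Tue, 2060: Thu, 2061: Fri, 2062: Sat, 2063: Sun ✓, 2064: Tue, 2065: Wed, 2066: Thu, 2067: Fri, 2068: Sun ✓, 2069: Mon, 2070: Tue
Sundays: 2057, 2063, 2068.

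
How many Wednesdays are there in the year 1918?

52

1918-01-01 is a Tuesday.
From 1918-01-01 to 1918-12-31 is 365 days inclusive.
365 = 7 × 52 + 1, so there are 52 full weeks plus 1 extra day.
Each full week contributes one Wednesday: 52 so far.
The 1 extra day is Tuesday — none qualify.
Total: 52 + 0 = 52.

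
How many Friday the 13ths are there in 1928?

3

The 13th falls on a Friday when the month's 13th has weekday Fri.
Jan 13 is Fri ✓; Feb 13 is Mon; Mar 13 is Tue; Apr 13 is Fri ✓; May 13 is Sun; Jun 13 is Wed; Jul 13 is Fri ✓; Aug 13 is Mon; Sep 13 is Thu; Oct 13 is Sat; Nov 13 is Tue; Dec 13 is Thu.
Friday the 13ths: Jan, Apr, Jul.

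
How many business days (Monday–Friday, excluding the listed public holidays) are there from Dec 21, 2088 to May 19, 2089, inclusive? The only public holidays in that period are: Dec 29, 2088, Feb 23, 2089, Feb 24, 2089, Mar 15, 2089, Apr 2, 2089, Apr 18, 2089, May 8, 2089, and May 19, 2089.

Dec 21, 2088 is a Tuesday.
The range spans 150 days (inclusive of both endpoints).
150 = 7 × 21 + 3, so there are 21 full weeks plus 3 extra days.
Each full week contributes 5 weekdays (Mon–Fri): 21 × 5 = 105.
The 3 extra days are Tuesday, Wednesday, Thursday — 3 of them qualify.
Total: 105 + 3 = 108.
Holidays: Dec 29, 2088 (Wed); Feb 23, 2089 (Wed); Feb 24, 2089 (Thu); Mar 15, 2089 (Tue); Apr 2, 2089 (Sat); Apr 18, 2089 (Mon); May 8, 2089 (Sun); May 19, 2089 (Thu).
6 of the 8 holidays fall on weekdays; the rest are weekends and were already excluded.
Business days: 108 − 6 = 102.

102 business days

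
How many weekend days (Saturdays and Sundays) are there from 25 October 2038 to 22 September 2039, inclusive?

25 October 2038 is a Monday.
The range spans 333 days (inclusive of both endpoints).
333 = 7 × 47 + 4, so there are 47 full weeks plus 4 extra days.
Each full week contributes 2 weekend days (Sat, Sun): 47 × 2 = 94.
The 4 extra days are Monday, Tuesday, Wednesday, Thursday — none qualify.
Total: 94 + 0 = 94.

94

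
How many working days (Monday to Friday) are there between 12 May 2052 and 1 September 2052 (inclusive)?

80

12 May 2052 is a Sunday.
From 12 May 2052 to 1 September 2052 is 113 days inclusive.
113 = 7 × 16 + 1, so there are 16 full weeks plus 1 extra day.
Each full week contributes 5 weekdays (Mon–Fri): 16 × 5 = 80.
The 1 extra day is Sun — none qualify.
Total: 80 + 0 = 80.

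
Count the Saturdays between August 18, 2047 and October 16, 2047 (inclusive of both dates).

8

August 18, 2047 is a Sunday.
That's 60 days from start to end, counting both.
60 = 7 × 8 + 4, so there are 8 full weeks plus 4 extra days.
Each full week contributes one Saturday: 8 so far.
The 4 extra days are Sunday, Monday, Tuesday, Wednesday — none qualify.
Total: 8 + 0 = 8.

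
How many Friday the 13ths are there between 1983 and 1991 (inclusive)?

Friday-the-13ths by year:
1983: May
1984: Jan, Apr, Jul
1985: Sep, Dec
1986: Jun
1987: Feb, Mar, Nov
1988: May
1989: Jan, Oct
1990: Apr, Jul
1991: Sep, Dec

17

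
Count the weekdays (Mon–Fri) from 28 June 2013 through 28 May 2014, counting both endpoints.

239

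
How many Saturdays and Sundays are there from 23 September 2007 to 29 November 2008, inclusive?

124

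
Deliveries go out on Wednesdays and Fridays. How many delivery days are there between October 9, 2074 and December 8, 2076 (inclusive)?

October 9, 2074 is a Tuesday.
That's 792 days from start to end, counting both.
792 = 7 × 113 + 1, so there are 113 full weeks plus 1 extra day.
Each full week contributes 2 days from the set (Wed, Fri): 113 × 2 = 226.
The 1 extra day is Tuesday — none qualify.
Total: 226 + 0 = 226.

226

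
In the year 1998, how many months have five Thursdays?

A month has five Thursdays exactly when Thursday falls within its first (length − 28) days.
Jan: 31 days, starts Thu → 5 of Thu, Fri, Sat ✓
Feb: 28 days, starts Sun → 5 of (none)
Mar: 31 days, starts Sun → 5 of Sun, Mon, Tue
Apr: 30 days, starts Wed → 5 of Wed, Thu ✓
May: 31 days, starts Fri → 5 of Fri, Sat, Sun
Jun: 30 days, starts Mon → 5 of Mon, Tue
Jul: 31 days, starts Wed → 5 of Wed, Thu, Fri ✓
Aug: 31 days, starts Sat → 5 of Sat, Sun, Mon
Sep: 30 days, starts Tue → 5 of Tue, Wed
Oct: 31 days, starts Thu → 5 of Thu, Fri, Sat ✓
Nov: 30 days, starts Sun → 5 of Sun, Mon
Dec: 31 days, starts Tue → 5 of Tue, Wed, Thu ✓
Months with five Thursdays: Jan, Apr, Jul, Oct, Dec.

5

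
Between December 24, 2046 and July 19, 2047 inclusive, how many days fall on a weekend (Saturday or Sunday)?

58

December 24, 2046 is a Monday.
From December 24, 2046 to July 19, 2047 is 208 days inclusive.
208 = 7 × 29 + 5, so there are 29 full weeks plus 5 extra days.
Each full week contributes 2 weekend days (Sat, Sun): 29 × 2 = 58.
The 5 extra days are Monday, Tuesday, Wednesday, Thursday, Friday — none qualify.
Total: 58 + 0 = 58.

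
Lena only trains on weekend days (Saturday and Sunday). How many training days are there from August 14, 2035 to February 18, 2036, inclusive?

54

August 14, 2035 is a Tuesday.
That's 189 days from start to end, counting both.
189 = 7 × 27, so the span is exactly 27 full weeks.
Each full week contributes 2 weekend days (Sat, Sun): 27 × 2 = 54.
Total: 54.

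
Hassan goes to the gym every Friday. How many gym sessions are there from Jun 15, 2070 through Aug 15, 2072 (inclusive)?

Jun 15, 2070 is a Sunday.
From Jun 15, 2070 to Aug 15, 2072 is 793 days inclusive.
793 = 7 × 113 + 2, so there are 113 full weeks plus 2 extra days.
Each full week contributes one Friday: 113 so far.
The 2 extra days are Sunday, Monday — none qualify.
Total: 113 + 0 = 113.

113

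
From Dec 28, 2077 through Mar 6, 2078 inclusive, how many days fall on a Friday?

Dec 28, 2077 is a Tuesday.
That's 69 days from start to end, counting both.
69 = 7 × 9 + 6, so there are 9 full weeks plus 6 extra days.
Each full week contributes one Friday: 9 so far.
The 6 extra days are Tue, Wed, Thu, Fri, Sat, Sun — 1 of them qualifies.
Total: 9 + 1 = 10.

10 Fridays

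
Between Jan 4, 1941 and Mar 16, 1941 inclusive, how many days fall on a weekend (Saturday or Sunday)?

22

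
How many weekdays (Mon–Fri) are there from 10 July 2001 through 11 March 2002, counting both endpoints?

175

10 July 2001 is a Tuesday.
From 10 July 2001 to 11 March 2002 is 245 days inclusive.
245 = 7 × 35, so the span is exactly 35 full weeks.
Each full week contributes 5 weekdays (Mon–Fri): 35 × 5 = 175.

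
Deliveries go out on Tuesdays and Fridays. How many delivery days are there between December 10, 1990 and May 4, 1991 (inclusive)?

42

December 10, 1990 is a Monday.
The range spans 146 days (inclusive of both endpoints).
146 = 7 × 20 + 6, so there are 20 full weeks plus 6 extra days.
Each full week contributes 2 days from the set (Tue, Fri): 20 × 2 = 40.
The 6 extra days are Mon, Tue, Wed, Thu, Fri, Sat — 2 of them qualify.
Total: 40 + 2 = 42.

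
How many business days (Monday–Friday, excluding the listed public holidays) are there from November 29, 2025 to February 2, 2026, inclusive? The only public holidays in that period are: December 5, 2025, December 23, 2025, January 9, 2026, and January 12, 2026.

42

November 29, 2025 is a Saturday.
The range spans 66 days (inclusive of both endpoints).
66 = 7 × 9 + 3, so there are 9 full weeks plus 3 extra days.
Each full week contributes 5 weekdays (Mon–Fri): 9 × 5 = 45.
The 3 extra days are Saturday, Sunday, Monday — 1 of them qualifies.
Total: 45 + 1 = 46.
Holidays: December 5, 2025 (Fri); December 23, 2025 (Tue); January 9, 2026 (Fri); January 12, 2026 (Mon).
All 4 holidays fall on weekdays, so subtract 4.
Business days: 46 − 4 = 42.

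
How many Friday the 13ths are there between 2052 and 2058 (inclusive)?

12

Friday-the-13ths by year:
2052: Sep, Dec
2053: Jun
2054: Feb, Mar, Nov
2055: Aug
2056: Oct
2057: Apr, Jul
2058: Sep, Dec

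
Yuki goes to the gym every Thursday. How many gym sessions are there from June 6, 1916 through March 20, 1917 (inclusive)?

June 6, 1916 is a Tuesday.
From June 6, 1916 to March 20, 1917 is 288 days inclusive.
288 = 7 × 41 + 1, so there are 41 full weeks plus 1 extra day.
Each full week contributes one Thursday: 41 so far.
The 1 extra day is Tue — none qualify.
Total: 41 + 0 = 41.

41 Thursdays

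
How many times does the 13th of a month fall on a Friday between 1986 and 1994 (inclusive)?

15

Friday-the-13ths by year:
1986: Jun
1987: Feb, Mar, Nov
1988: May
1989: Jan, Oct
1990: Apr, Jul
1991: Sep, Dec
1992: Mar, Nov
1993: Aug
1994: May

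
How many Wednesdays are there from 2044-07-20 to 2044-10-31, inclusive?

2044-07-20 is a Wednesday.
That's 104 days from start to end, counting both.
104 = 7 × 14 + 6, so there are 14 full weeks plus 6 extra days.
Each full week contributes one Wednesday: 14 so far.
The 6 extra days are Wednesday, Thursday, Friday, Saturday, Sunday, Monday — 1 of them qualifies.
Total: 14 + 1 = 15.

15 Wednesdays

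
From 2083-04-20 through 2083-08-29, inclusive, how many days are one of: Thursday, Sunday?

38

2083-04-20 is a Tuesday.
From 2083-04-20 to 2083-08-29 is 132 days inclusive.
132 = 7 × 18 + 6, so there are 18 full weeks plus 6 extra days.
Each full week contributes 2 days from the set (Thu, Sun): 18 × 2 = 36.
The 6 extra days are Tuesday, Wednesday, Thursday, Friday, Saturday, Sunday — 2 of them qualify.
Total: 36 + 2 = 38.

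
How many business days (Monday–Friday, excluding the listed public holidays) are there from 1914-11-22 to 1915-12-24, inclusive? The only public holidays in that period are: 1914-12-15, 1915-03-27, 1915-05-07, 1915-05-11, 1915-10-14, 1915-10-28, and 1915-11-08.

1914-11-22 is a Sunday.
The range spans 398 days (inclusive of both endpoints).
398 = 7 × 56 + 6, so there are 56 full weeks plus 6 extra days.
Each full week contributes 5 weekdays (Mon–Fri): 56 × 5 = 280.
The 6 extra days are Sunday, Monday, Tuesday, Wednesday, Thursday, Friday — 5 of them qualify.
Total: 280 + 5 = 285.
Holidays: 1914-12-15 (Tue); 1915-03-27 (Sat); 1915-05-07 (Fri); 1915-05-11 (Tue); 1915-10-14 (Thu); 1915-10-28 (Thu); 1915-11-08 (Mon).
6 of the 7 holidays fall on weekdays; the rest are weekends and were already excluded.
Business days: 285 − 6 = 279.

279 business days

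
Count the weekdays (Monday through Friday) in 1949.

1949-01-01 is a Saturday.
The range spans 365 days (inclusive of both endpoints).
365 = 7 × 52 + 1, so there are 52 full weeks plus 1 extra day.
Each full week contributes 5 weekdays (Mon–Fri): 52 × 5 = 260.
The 1 extra day is Sat — none qualify.
Total: 260 + 0 = 260.

260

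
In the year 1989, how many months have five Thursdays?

A month has five Thursdays exactly when Thursday falls within its first (length − 28) days.
Jan: 31 days, starts Sun → 5 of Sun, Mon, Tue
Feb: 28 days, starts Wed → 5 of (none)
Mar: 31 days, starts Wed → 5 of Wed, Thu, Fri ✓
Apr: 30 days, starts Sat → 5 of Sat, Sun
May: 31 days, starts Mon → 5 of Mon, Tue, Wed
Jun: 30 days, starts Thu → 5 of Thu, Fri ✓
Jul: 31 days, starts Sat → 5 of Sat, Sun, Mon
Aug: 31 days, starts Tue → 5 of Tue, Wed, Thu ✓
Sep: 30 days, starts Fri → 5 of Fri, Sat
Oct: 31 days, starts Sun → 5 of Sun, Mon, Tue
Nov: 30 days, starts Wed → 5 of Wed, Thu ✓
Dec: 31 days, starts Fri → 5 of Fri, Sat, Sun
Months with five Thursdays: Mar, Jun, Aug, Nov.

4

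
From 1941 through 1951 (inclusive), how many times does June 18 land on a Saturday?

Day of week of June 18 in each year:
1941: Wed, 1942: Thu, 1943: Fri, 1944: Sun, 1945: Mon, 1946: Tue, 1947: Wed, 1948: Fri, 1949: Sat ✓, 1950: Sun, 1951: Mon
Saturdays: 1949.

1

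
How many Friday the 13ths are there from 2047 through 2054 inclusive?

14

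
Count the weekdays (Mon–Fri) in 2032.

1 January 2032 is a Thursday.
The range spans 366 days (inclusive of both endpoints).
366 = 7 × 52 + 2, so there are 52 full weeks plus 2 extra days.
Each full week contributes 5 weekdays (Mon–Fri): 52 × 5 = 260.
The 2 extra days are Thu, Fri — 2 of them qualify.
Total: 260 + 2 = 262.

262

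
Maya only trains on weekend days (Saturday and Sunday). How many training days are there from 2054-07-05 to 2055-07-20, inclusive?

109

2054-07-05 is a Sunday.
From 2054-07-05 to 2055-07-20 is 381 days inclusive.
381 = 7 × 54 + 3, so there are 54 full weeks plus 3 extra days.
Each full week contributes 2 weekend days (Sat, Sun): 54 × 2 = 108.
The 3 extra days are Sun, Mon, Tue — 1 of them qualifies.
Total: 108 + 1 = 109.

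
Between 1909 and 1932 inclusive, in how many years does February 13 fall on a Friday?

4

Day of week of February 13 in each year:
1909: Sat, 1910: Sun, 1911: Mon, 1912: Tue, 1913: Thu, 1914: Fri ✓, 1915: Sat, 1916: Sun, 1917: Tue, 1918: Wed, 1919: Thu, 1920: Fri ✓, 1921: Sun, 1922: Mon, 1923: Tue, 1924: Wed, 1925: Fri ✓, 1926: Sat, 1927: Sun, 1928: Mon, 1929: Wed, 1930: Thu, 1931: Fri ✓, 1932: Sat
Fridays: 1914, 1920, 1925, 1931.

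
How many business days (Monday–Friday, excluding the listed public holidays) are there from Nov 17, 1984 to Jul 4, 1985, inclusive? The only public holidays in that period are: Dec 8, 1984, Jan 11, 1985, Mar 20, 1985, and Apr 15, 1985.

161

Nov 17, 1984 is a Saturday.
From Nov 17, 1984 to Jul 4, 1985 is 230 days inclusive.
230 = 7 × 32 + 6, so there are 32 full weeks plus 6 extra days.
Each full week contributes 5 weekdays (Mon–Fri): 32 × 5 = 160.
The 6 extra days are Sat, Sun, Mon, Tue, Wed, Thu — 4 of them qualify.
Total: 160 + 4 = 164.
Holidays: Dec 8, 1984 (Sat); Jan 11, 1985 (Fri); Mar 20, 1985 (Wed); Apr 15, 1985 (Mon).
3 of the 4 holidays fall on weekdays; the rest are weekends and were already excluded.
Business days: 164 − 3 = 161.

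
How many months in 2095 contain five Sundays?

4

A month has five Sundays exactly when Sunday falls within its first (length − 28) days.
Jan: 31 days, starts Sat → 5 of Sat, Sun, Mon ✓
Feb: 28 days, starts Tue → 5 of (none)
Mar: 31 days, starts Tue → 5 of Tue, Wed, Thu
Apr: 30 days, starts Fri → 5 of Fri, Sat
May: 31 days, starts Sun → 5 of Sun, Mon, Tue ✓
Jun: 30 days, starts Wed → 5 of Wed, Thu
Jul: 31 days, starts Fri → 5 of Fri, Sat, Sun ✓
Aug: 31 days, starts Mon → 5 of Mon, Tue, Wed
Sep: 30 days, starts Thu → 5 of Thu, Fri
Oct: 31 days, starts Sat → 5 of Sat, Sun, Mon ✓
Nov: 30 days, starts Tue → 5 of Tue, Wed
Dec: 31 days, starts Thu → 5 of Thu, Fri, Sat
Months with five Sundays: Jan, May, Jul, Oct.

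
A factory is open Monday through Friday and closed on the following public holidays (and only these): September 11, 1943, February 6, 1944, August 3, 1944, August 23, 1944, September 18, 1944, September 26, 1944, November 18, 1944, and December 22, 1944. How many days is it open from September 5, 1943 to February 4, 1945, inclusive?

September 5, 1943 is a Sunday.
The range spans 519 days (inclusive of both endpoints).
519 = 7 × 74 + 1, so there are 74 full weeks plus 1 extra day.
Each full week contributes 5 weekdays (Mon–Fri): 74 × 5 = 370.
The 1 extra day is Sun — none qualify.
Total: 370 + 0 = 370.
Holidays: September 11, 1943 (Sat); February 6, 1944 (Sun); August 3, 1944 (Thu); August 23, 1944 (Wed); September 18, 1944 (Mon); September 26, 1944 (Tue); November 18, 1944 (Sat); December 22, 1944 (Fri).
5 of the 8 holidays fall on weekdays; the rest are weekends and were already excluded.
Business days: 370 − 5 = 365.

365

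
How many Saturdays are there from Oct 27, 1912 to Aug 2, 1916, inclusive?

Oct 27, 1912 is a Sunday.
From Oct 27, 1912 to Aug 2, 1916 is 1376 days inclusive.
1376 = 7 × 196 + 4, so there are 196 full weeks plus 4 extra days.
Each full week contributes one Saturday: 196 so far.
The 4 extra days are Sunday, Monday, Tuesday, Wednesday — none qualify.
Total: 196 + 0 = 196.

196 Saturdays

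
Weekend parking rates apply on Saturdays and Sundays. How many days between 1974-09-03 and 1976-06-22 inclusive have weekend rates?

188

1974-09-03 is a Tuesday.
That's 659 days from start to end, counting both.
659 = 7 × 94 + 1, so there are 94 full weeks plus 1 extra day.
Each full week contributes 2 weekend days (Sat, Sun): 94 × 2 = 188.
The 1 extra day is Tue — none qualify.
Total: 188 + 0 = 188.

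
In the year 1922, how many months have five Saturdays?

4

A month has five Saturdays exactly when Saturday falls within its first (length − 28) days.
Jan: 31 days, starts Sun → 5 of Sun, Mon, Tue
Feb: 28 days, starts Wed → 5 of (none)
Mar: 31 days, starts Wed → 5 of Wed, Thu, Fri
Apr: 30 days, starts Sat → 5 of Sat, Sun ✓
May: 31 days, starts Mon → 5 of Mon, Tue, Wed
Jun: 30 days, starts Thu → 5 of Thu, Fri
Jul: 31 days, starts Sat → 5 of Sat, Sun, Mon ✓
Aug: 31 days, starts Tue → 5 of Tue, Wed, Thu
Sep: 30 days, starts Fri → 5 of Fri, Sat ✓
Oct: 31 days, starts Sun → 5 of Sun, Mon, Tue
Nov: 30 days, starts Wed → 5 of Wed, Thu
Dec: 31 days, starts Fri → 5 of Fri, Sat, Sun ✓
Months with five Saturdays: Apr, Jul, Sep, Dec.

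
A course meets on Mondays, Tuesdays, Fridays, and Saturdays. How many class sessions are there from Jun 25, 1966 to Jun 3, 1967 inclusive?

197

Jun 25, 1966 is a Saturday.
The range spans 344 days (inclusive of both endpoints).
344 = 7 × 49 + 1, so there are 49 full weeks plus 1 extra day.
Each full week contributes 4 days from the set (Mon, Tue, Fri, Sat): 49 × 4 = 196.
The 1 extra day is Sat — 1 of them qualifies.
Total: 196 + 1 = 197.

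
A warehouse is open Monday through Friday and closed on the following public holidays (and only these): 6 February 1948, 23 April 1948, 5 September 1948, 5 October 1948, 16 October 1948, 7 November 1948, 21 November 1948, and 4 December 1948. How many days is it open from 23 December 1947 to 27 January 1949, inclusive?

285 business days

23 December 1947 is a Tuesday.
That's 402 days from start to end, counting both.
402 = 7 × 57 + 3, so there are 57 full weeks plus 3 extra days.
Each full week contributes 5 weekdays (Mon–Fri): 57 × 5 = 285.
The 3 extra days are Tuesday, Wednesday, Thursday — 3 of them qualify.
Total: 285 + 3 = 288.
Holidays: 6 February 1948 (Fri); 23 April 1948 (Fri); 5 September 1948 (Sun); 5 October 1948 (Tue); 16 October 1948 (Sat); 7 November 1948 (Sun); 21 November 1948 (Sun); 4 December 1948 (Sat).
3 of the 8 holidays fall on weekdays; the rest are weekends and were already excluded.
Business days: 288 − 3 = 285.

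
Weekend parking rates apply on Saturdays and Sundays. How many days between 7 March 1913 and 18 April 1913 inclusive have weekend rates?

7 March 1913 is a Friday.
That's 43 days from start to end, counting both.
43 = 7 × 6 + 1, so there are 6 full weeks plus 1 extra day.
Each full week contributes 2 weekend days (Sat, Sun): 6 × 2 = 12.
The 1 extra day is Fri — none qualify.
Total: 12 + 0 = 12.

12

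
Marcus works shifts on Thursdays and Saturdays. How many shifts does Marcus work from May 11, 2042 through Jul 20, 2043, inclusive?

May 11, 2042 is a Sunday.
That's 436 days from start to end, counting both.
436 = 7 × 62 + 2, so there are 62 full weeks plus 2 extra days.
Each full week contributes 2 days from the set (Thu, Sat): 62 × 2 = 124.
The 2 extra days are Sun, Mon — none qualify.
Total: 124 + 0 = 124.

124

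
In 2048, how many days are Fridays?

January 1, 2048 is a Wednesday.
That's 366 days from start to end, counting both.
366 = 7 × 52 + 2, so there are 52 full weeks plus 2 extra days.
Each full week contributes one Friday: 52 so far.
The 2 extra days are Wed, Thu — none qualify.
Total: 52 + 0 = 52.

52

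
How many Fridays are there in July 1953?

July 1, 1953 is a Wednesday.
That's 31 days from start to end, counting both.
31 = 7 × 4 + 3, so there are 4 full weeks plus 3 extra days.
Each full week contributes one Friday: 4 so far.
The 3 extra days are Wednesday, Thursday, Friday — 1 of them qualifies.
Total: 4 + 1 = 5.

5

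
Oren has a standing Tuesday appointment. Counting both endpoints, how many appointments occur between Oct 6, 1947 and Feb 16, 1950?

Oct 6, 1947 is a Monday.
From Oct 6, 1947 to Feb 16, 1950 is 865 days inclusive.
865 = 7 × 123 + 4, so there are 123 full weeks plus 4 extra days.
Each full week contributes one Tuesday: 123 so far.
The 4 extra days are Mon, Tue, Wed, Thu — 1 of them qualifies.
Total: 123 + 1 = 124.

124 Tuesdays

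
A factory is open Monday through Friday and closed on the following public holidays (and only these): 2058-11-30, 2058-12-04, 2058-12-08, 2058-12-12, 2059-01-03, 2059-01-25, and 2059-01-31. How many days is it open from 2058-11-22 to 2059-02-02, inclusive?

47

2058-11-22 is a Friday.
The range spans 73 days (inclusive of both endpoints).
73 = 7 × 10 + 3, so there are 10 full weeks plus 3 extra days.
Each full week contributes 5 weekdays (Mon–Fri): 10 × 5 = 50.
The 3 extra days are Fri, Sat, Sun — 1 of them qualifies.
Total: 50 + 1 = 51.
Holidays: 2058-11-30 (Sat); 2058-12-04 (Wed); 2058-12-08 (Sun); 2058-12-12 (Thu); 2059-01-03 (Fri); 2059-01-25 (Sat); 2059-01-31 (Fri).
4 of the 7 holidays fall on weekdays; the rest are weekends and were already excluded.
Business days: 51 − 4 = 47.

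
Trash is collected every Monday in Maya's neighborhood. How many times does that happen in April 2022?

4

2022-04-01 is a Friday.
From 2022-04-01 to 2022-04-30 is 30 days inclusive.
30 = 7 × 4 + 2, so there are 4 full weeks plus 2 extra days.
Each full week contributes one Monday: 4 so far.
The 2 extra days are Friday, Saturday — none qualify.
Total: 4 + 0 = 4.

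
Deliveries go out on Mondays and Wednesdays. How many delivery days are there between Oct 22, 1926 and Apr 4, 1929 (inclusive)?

Oct 22, 1926 is a Friday.
That's 896 days from start to end, counting both.
896 = 7 × 128, so the span is exactly 128 full weeks.
Each full week contributes 2 days from the set (Mon, Wed): 128 × 2 = 256.
Total: 256.

256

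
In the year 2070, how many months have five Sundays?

A month has five Sundays exactly when Sunday falls within its first (length − 28) days.
Jan: 31 days, starts Wed → 5 of Wed, Thu, Fri
Feb: 28 days, starts Sat → 5 of (none)
Mar: 31 days, starts Sat → 5 of Sat, Sun, Mon ✓
Apr: 30 days, starts Tue → 5 of Tue, Wed
May: 31 days, starts Thu → 5 of Thu, Fri, Sat
Jun: 30 days, starts Sun → 5 of Sun, Mon ✓
Jul: 31 days, starts Tue → 5 of Tue, Wed, Thu
Aug: 31 days, starts Fri → 5 of Fri, Sat, Sun ✓
Sep: 30 days, starts Mon → 5 of Mon, Tue
Oct: 31 days, starts Wed → 5 of Wed, Thu, Fri
Nov: 30 days, starts Sat → 5 of Sat, Sun ✓
Dec: 31 days, starts Mon → 5 of Mon, Tue, Wed
Months with five Sundays: Mar, Jun, Aug, Nov.

4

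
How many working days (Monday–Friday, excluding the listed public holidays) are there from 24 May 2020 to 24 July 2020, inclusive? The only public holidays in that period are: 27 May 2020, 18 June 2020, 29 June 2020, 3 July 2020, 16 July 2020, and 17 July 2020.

24 May 2020 is a Sunday.
That's 62 days from start to end, counting both.
62 = 7 × 8 + 6, so there are 8 full weeks plus 6 extra days.
Each full week contributes 5 weekdays (Mon–Fri): 8 × 5 = 40.
The 6 extra days are Sun, Mon, Tue, Wed, Thu, Fri — 5 of them qualify.
Total: 40 + 5 = 45.
Holidays: 27 May 2020 (Wed); 18 June 2020 (Thu); 29 June 2020 (Mon); 3 July 2020 (Fri); 16 July 2020 (Thu); 17 July 2020 (Fri).
All 6 holidays fall on weekdays, so subtract 6.
Business days: 45 − 6 = 39.

39 working days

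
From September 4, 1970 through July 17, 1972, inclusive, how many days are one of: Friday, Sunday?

September 4, 1970 is a Friday.
That's 683 days from start to end, counting both.
683 = 7 × 97 + 4, so there are 97 full weeks plus 4 extra days.
Each full week contributes 2 days from the set (Fri, Sun): 97 × 2 = 194.
The 4 extra days are Fri, Sat, Sun, Mon — 2 of them qualify.
Total: 194 + 2 = 196.

196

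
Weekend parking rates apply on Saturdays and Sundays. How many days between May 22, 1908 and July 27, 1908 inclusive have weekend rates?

May 22, 1908 is a Friday.
The range spans 67 days (inclusive of both endpoints).
67 = 7 × 9 + 4, so there are 9 full weeks plus 4 extra days.
Each full week contributes 2 weekend days (Sat, Sun): 9 × 2 = 18.
The 4 extra days are Fri, Sat, Sun, Mon — 2 of them qualify.
Total: 18 + 2 = 20.

20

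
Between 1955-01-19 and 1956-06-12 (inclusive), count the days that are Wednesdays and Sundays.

1955-01-19 is a Wednesday.
The range spans 511 days (inclusive of both endpoints).
511 = 7 × 73, so the span is exactly 73 full weeks.
Each full week contributes 2 days from the set (Wed, Sun): 73 × 2 = 146.

146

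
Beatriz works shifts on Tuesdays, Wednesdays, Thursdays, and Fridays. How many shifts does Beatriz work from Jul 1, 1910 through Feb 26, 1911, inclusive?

Jul 1, 1910 is a Friday.
From Jul 1, 1910 to Feb 26, 1911 is 241 days inclusive.
241 = 7 × 34 + 3, so there are 34 full weeks plus 3 extra days.
Each full week contributes 4 days from the set (Tue, Wed, Thu, Fri): 34 × 4 = 136.
The 3 extra days are Fri, Sat, Sun — 1 of them qualifies.
Total: 136 + 1 = 137.

137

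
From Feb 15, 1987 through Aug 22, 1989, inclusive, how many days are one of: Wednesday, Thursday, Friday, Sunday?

525

Feb 15, 1987 is a Sunday.
The range spans 920 days (inclusive of both endpoints).
920 = 7 × 131 + 3, so there are 131 full weeks plus 3 extra days.
Each full week contributes 4 days from the set (Wed, Thu, Fri, Sun): 131 × 4 = 524.
The 3 extra days are Sunday, Monday, Tuesday — 1 of them qualifies.
Total: 524 + 1 = 525.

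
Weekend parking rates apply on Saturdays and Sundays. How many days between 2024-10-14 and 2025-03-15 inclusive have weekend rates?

43

2024-10-14 is a Monday.
From 2024-10-14 to 2025-03-15 is 153 days inclusive.
153 = 7 × 21 + 6, so there are 21 full weeks plus 6 extra days.
Each full week contributes 2 weekend days (Sat, Sun): 21 × 2 = 42.
The 6 extra days are Monday, Tuesday, Wednesday, Thursday, Friday, Saturday — 1 of them qualifies.
Total: 42 + 1 = 43.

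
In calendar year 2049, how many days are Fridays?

53

2049-01-01 is a Friday.
That's 365 days from start to end, counting both.
365 = 7 × 52 + 1, so there are 52 full weeks plus 1 extra day.
Each full week contributes one Friday: 52 so far.
The 1 extra day is Fri — 1 of them qualifies.
Total: 52 + 1 = 53.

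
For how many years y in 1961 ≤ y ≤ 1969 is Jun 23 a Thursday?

Day of week of June 23 in each year:
1961: Fri, 1962: Sat, 1963: Sun, 1964: Tue, 1965: Wed, 1966: Thu ✓, 1967: Fri, 1968: Sun, 1969: Mon
Thursdays: 1966.

1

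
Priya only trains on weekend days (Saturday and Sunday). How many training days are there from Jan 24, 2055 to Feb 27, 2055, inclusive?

10

Jan 24, 2055 is a Sunday.
The range spans 35 days (inclusive of both endpoints).
35 = 7 × 5, so the span is exactly 5 full weeks.
Each full week contributes 2 weekend days (Sat, Sun): 5 × 2 = 10.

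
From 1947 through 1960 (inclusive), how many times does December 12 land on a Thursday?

1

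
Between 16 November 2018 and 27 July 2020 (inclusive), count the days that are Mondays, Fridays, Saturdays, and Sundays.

356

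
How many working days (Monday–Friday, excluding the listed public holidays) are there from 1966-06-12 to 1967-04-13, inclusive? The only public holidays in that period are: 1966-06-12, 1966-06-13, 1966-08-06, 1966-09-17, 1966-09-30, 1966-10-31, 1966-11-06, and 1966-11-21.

1966-06-12 is a Sunday.
From 1966-06-12 to 1967-04-13 is 306 days inclusive.
306 = 7 × 43 + 5, so there are 43 full weeks plus 5 extra days.
Each full week contributes 5 weekdays (Mon–Fri): 43 × 5 = 215.
The 5 extra days are Sun, Mon, Tue, Wed, Thu — 4 of them qualify.
Total: 215 + 4 = 219.
Holidays: 1966-06-12 (Sun); 1966-06-13 (Mon); 1966-08-06 (Sat); 1966-09-17 (Sat); 1966-09-30 (Fri); 1966-10-31 (Mon); 1966-11-06 (Sun); 1966-11-21 (Mon).
4 of the 8 holidays fall on weekdays; the rest are weekends and were already excluded.
Business days: 219 − 4 = 215.

215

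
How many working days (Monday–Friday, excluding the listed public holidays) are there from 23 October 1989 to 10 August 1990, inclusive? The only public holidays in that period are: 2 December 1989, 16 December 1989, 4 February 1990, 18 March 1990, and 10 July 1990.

209 working days

23 October 1989 is a Monday.
From 23 October 1989 to 10 August 1990 is 292 days inclusive.
292 = 7 × 41 + 5, so there are 41 full weeks plus 5 extra days.
Each full week contributes 5 weekdays (Mon–Fri): 41 × 5 = 205.
The 5 extra days are Mon, Tue, Wed, Thu, Fri — 5 of them qualify.
Total: 205 + 5 = 210.
Holidays: 2 December 1989 (Sat); 16 December 1989 (Sat); 4 February 1990 (Sun); 18 March 1990 (Sun); 10 July 1990 (Tue).
1 of the 5 holidays fall on weekdays; the rest are weekends and were already excluded.
Business days: 210 − 1 = 209.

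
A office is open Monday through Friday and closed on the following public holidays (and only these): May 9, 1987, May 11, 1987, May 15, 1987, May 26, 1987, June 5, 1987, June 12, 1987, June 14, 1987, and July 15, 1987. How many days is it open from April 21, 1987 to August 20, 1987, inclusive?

82

April 21, 1987 is a Tuesday.
That's 122 days from start to end, counting both.
122 = 7 × 17 + 3, so there are 17 full weeks plus 3 extra days.
Each full week contributes 5 weekdays (Mon–Fri): 17 × 5 = 85.
The 3 extra days are Tuesday, Wednesday, Thursday — 3 of them qualify.
Total: 85 + 3 = 88.
Holidays: May 9, 1987 (Sat); May 11, 1987 (Mon); May 15, 1987 (Fri); May 26, 1987 (Tue); June 5, 1987 (Fri); June 12, 1987 (Fri); June 14, 1987 (Sun); July 15, 1987 (Wed).
6 of the 8 holidays fall on weekdays; the rest are weekends and were already excluded.
Business days: 88 − 6 = 82.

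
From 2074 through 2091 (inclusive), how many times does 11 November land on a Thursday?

3

Day of week of November 11 in each year:
2074: Sun, 2075: Mon, 2076: Wed, 2077: Thu ✓, 2078: Fri, 2079: Sat, 2080: Mon, 2081: Tue, 2082: Wed, 2083: Thu ✓, 2084: Sat, 2085: Sun, 2086: Mon, 2087: Tue, 2088: Thu ✓, 2089: Fri, 2090: Sat, 2091: Sun
Thursdays: 2077, 2083, 2088.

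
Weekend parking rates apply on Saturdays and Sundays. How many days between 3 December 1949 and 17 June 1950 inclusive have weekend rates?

57

3 December 1949 is a Saturday.
The range spans 197 days (inclusive of both endpoints).
197 = 7 × 28 + 1, so there are 28 full weeks plus 1 extra day.
Each full week contributes 2 weekend days (Sat, Sun): 28 × 2 = 56.
The 1 extra day is Saturday — 1 of them qualifies.
Total: 56 + 1 = 57.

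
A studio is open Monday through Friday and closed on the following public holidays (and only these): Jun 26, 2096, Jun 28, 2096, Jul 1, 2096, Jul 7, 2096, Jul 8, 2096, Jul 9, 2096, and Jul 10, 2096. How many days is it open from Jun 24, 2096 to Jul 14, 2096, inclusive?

11 business days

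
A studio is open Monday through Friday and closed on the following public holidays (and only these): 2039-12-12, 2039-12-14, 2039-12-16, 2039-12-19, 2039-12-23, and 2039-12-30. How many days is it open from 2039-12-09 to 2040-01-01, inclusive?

2039-12-09 is a Friday.
That's 24 days from start to end, counting both.
24 = 7 × 3 + 3, so there are 3 full weeks plus 3 extra days.
Each full week contributes 5 weekdays (Mon–Fri): 3 × 5 = 15.
The 3 extra days are Fri, Sat, Sun — 1 of them qualifies.
Total: 15 + 1 = 16.
Holidays: 2039-12-12 (Mon); 2039-12-14 (Wed); 2039-12-16 (Fri); 2039-12-19 (Mon); 2039-12-23 (Fri); 2039-12-30 (Fri).
All 6 holidays fall on weekdays, so subtract 6.
Business days: 16 − 6 = 10.

10 working days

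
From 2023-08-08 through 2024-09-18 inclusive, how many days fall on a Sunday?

2023-08-08 is a Tuesday.
That's 408 days from start to end, counting both.
408 = 7 × 58 + 2, so there are 58 full weeks plus 2 extra days.
Each full week contributes one Sunday: 58 so far.
The 2 extra days are Tuesday, Wednesday — none qualify.
Total: 58 + 0 = 58.

58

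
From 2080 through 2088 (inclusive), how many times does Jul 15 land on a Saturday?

1

Day of week of July 15 in each year:
2080: Mon, 2081: Tue, 2082: Wed, 2083: Thu, 2084: Sat ✓, 2085: Sun, 2086: Mon, 2087: Tue, 2088: Thu
Saturdays: 2084.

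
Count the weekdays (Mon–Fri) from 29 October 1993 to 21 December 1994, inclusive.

29 October 1993 is a Friday.
The range spans 419 days (inclusive of both endpoints).
419 = 7 × 59 + 6, so there are 59 full weeks plus 6 extra days.
Each full week contributes 5 weekdays (Mon–Fri): 59 × 5 = 295.
The 6 extra days are Fri, Sat, Sun, Mon, Tue, Wed — 4 of them qualify.
Total: 295 + 4 = 299.

299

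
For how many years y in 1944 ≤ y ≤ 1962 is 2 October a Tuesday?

4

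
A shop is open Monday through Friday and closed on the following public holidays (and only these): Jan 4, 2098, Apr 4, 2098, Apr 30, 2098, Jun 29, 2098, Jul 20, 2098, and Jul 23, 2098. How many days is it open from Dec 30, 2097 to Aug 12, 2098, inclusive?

159

Dec 30, 2097 is a Monday.
That's 226 days from start to end, counting both.
226 = 7 × 32 + 2, so there are 32 full weeks plus 2 extra days.
Each full week contributes 5 weekdays (Mon–Fri): 32 × 5 = 160.
The 2 extra days are Mon, Tue — 2 of them qualify.
Total: 160 + 2 = 162.
Holidays: Jan 4, 2098 (Sat); Apr 4, 2098 (Fri); Apr 30, 2098 (Wed); Jun 29, 2098 (Sun); Jul 20, 2098 (Sun); Jul 23, 2098 (Wed).
3 of the 6 holidays fall on weekdays; the rest are weekends and were already excluded.
Business days: 162 − 3 = 159.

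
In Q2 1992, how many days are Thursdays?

13

1 April 1992 is a Wednesday.
That's 91 days from start to end, counting both.
91 = 7 × 13, so the span is exactly 13 full weeks.
Each full week contributes one Thursday: 13 so far.
Total: 13.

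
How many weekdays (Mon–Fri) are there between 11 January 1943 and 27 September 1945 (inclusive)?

709 weekdays

11 January 1943 is a Monday.
That's 991 days from start to end, counting both.
991 = 7 × 141 + 4, so there are 141 full weeks plus 4 extra days.
Each full week contributes 5 weekdays (Mon–Fri): 141 × 5 = 705.
The 4 extra days are Monday, Tuesday, Wednesday, Thursday — 4 of them qualify.
Total: 705 + 4 = 709.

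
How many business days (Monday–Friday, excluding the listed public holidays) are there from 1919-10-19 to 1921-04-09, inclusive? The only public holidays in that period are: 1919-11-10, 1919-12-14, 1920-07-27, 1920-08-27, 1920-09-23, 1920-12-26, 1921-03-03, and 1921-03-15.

379

1919-10-19 is a Sunday.
The range spans 539 days (inclusive of both endpoints).
539 = 7 × 77, so the span is exactly 77 full weeks.
Each full week contributes 5 weekdays (Mon–Fri): 77 × 5 = 385.
Holidays: 1919-11-10 (Mon); 1919-12-14 (Sun); 1920-07-27 (Tue); 1920-08-27 (Fri); 1920-09-23 (Thu); 1920-12-26 (Sun); 1921-03-03 (Thu); 1921-03-15 (Tue).
6 of the 8 holidays fall on weekdays; the rest are weekends and were already excluded.
Business days: 385 − 6 = 379.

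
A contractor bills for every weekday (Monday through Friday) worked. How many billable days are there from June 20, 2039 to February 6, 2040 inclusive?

166 weekdays

June 20, 2039 is a Monday.
The range spans 232 days (inclusive of both endpoints).
232 = 7 × 33 + 1, so there are 33 full weeks plus 1 extra day.
Each full week contributes 5 weekdays (Mon–Fri): 33 × 5 = 165.
The 1 extra day is Mon — 1 of them qualifies.
Total: 165 + 1 = 166.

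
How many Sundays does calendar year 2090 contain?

53

1 January 2090 is a Sunday.
The range spans 365 days (inclusive of both endpoints).
365 = 7 × 52 + 1, so there are 52 full weeks plus 1 extra day.
Each full week contributes one Sunday: 52 so far.
The 1 extra day is Sun — 1 of them qualifies.
Total: 52 + 1 = 53.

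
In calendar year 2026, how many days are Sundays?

1 January 2026 is a Thursday.
From 1 January 2026 to 31 December 2026 is 365 days inclusive.
365 = 7 × 52 + 1, so there are 52 full weeks plus 1 extra day.
Each full week contributes one Sunday: 52 so far.
The 1 extra day is Thursday — none qualify.
Total: 52 + 0 = 52.

52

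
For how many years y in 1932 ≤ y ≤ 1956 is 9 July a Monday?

4

Day of week of July 9 in each year:
1932: Sat, 1933: Sun, 1934: Mon ✓, 1935: Tue, 1936: Thu, 1937: Fri, 1938: Sat, 1939: Sun, 1940: Tue, 1941: Wed, 1942: Thu, 1943: Fri, 1944: Sun, 1945: Mon ✓, 1946: Tue, 1947: Wed, 1948: Fri, 1949: Sat, 1950: Sun, 1951: Mon ✓, 1952: Wed, 1953: Thu, 1954: Fri, 1955: Sat, 1956: Mon ✓
Mondays: 1934, 1945, 1951, 1956.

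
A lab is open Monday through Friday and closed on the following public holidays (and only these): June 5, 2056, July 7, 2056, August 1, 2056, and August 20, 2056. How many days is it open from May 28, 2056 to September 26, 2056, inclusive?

May 28, 2056 is a Sunday.
From May 28, 2056 to September 26, 2056 is 122 days inclusive.
122 = 7 × 17 + 3, so there are 17 full weeks plus 3 extra days.
Each full week contributes 5 weekdays (Mon–Fri): 17 × 5 = 85.
The 3 extra days are Sun, Mon, Tue — 2 of them qualify.
Total: 85 + 2 = 87.
Holidays: June 5, 2056 (Mon); July 7, 2056 (Fri); August 1, 2056 (Tue); August 20, 2056 (Sun).
3 of the 4 holidays fall on weekdays; the rest are weekends and were already excluded.
Business days: 87 − 3 = 84.

84 business days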